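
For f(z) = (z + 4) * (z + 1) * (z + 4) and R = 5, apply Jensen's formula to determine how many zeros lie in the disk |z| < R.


Jensen's formula: (1/2pi)*integral log|f(Re^it)|dt = log|f(0)| + sum_{|a_k|<R} log(R/|a_k|)
Step 1: f(0) = 4 * 1 * 4 = 16
Step 2: log|f(0)| = log|-4| + log|-1| + log|-4| = 2.7726
Step 3: Zeros inside |z| < 5: -4, -1, -4
Step 4: Jensen sum = log(5/4) + log(5/1) + log(5/4) = 2.0557
Step 5: n(R) = number of terms in the Jensen sum = count of zeros inside |z| < 5 = 3

3


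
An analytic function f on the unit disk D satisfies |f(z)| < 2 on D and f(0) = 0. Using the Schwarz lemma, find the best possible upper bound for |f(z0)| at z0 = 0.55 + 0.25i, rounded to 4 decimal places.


Step 1: g = f/2 maps D -> D with g(0) = 0, so by the Schwarz lemma |g(z)| <= |z|, i.e. |f(z)| <= 2|z|; this is sharp (f(z) = 2z).
Step 2: |z0|^2 = 0.55^2 + 0.25^2 = 0.365
Step 3: |z0| = sqrt(0.365) = 0.604152
Step 4: Best bound = 2 * |z0| = 2 * 0.604152 = 1.2083

1.2083


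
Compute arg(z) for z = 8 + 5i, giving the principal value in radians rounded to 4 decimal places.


Step 1: z = 8 + 5i
Step 2: arg(z) = atan2(5, 8)
Step 3: arg(z) = 0.5586

0.5586


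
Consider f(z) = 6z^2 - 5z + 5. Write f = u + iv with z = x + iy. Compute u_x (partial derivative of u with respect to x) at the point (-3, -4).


Step 1: f(z) = 6(x+iy)^2 - 5(x+iy) + 5
Step 2: u = 6(x^2 - y^2) - 5x + 5
Step 3: u_x = 12x - 5
Step 4: At (-3, -4): u_x = -36 - 5 = -41

-41


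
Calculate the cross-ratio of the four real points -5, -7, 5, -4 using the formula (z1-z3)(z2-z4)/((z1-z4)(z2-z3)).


Step 1: (z1-z3)(z2-z4) = (-10) * (-3) = 30
Step 2: (z1-z4)(z2-z3) = (-1) * (-12) = 12
Step 3: Cross-ratio = 30/12 = 5/2

5/2


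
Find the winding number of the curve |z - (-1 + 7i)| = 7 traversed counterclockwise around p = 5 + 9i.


Step 1: Center c = (-1, 7), radius = 7
Step 2: |p - c|^2 = 6^2 + 2^2 = 40
Step 3: r^2 = 49
Step 4: |p-c| < r so winding number = 1

1


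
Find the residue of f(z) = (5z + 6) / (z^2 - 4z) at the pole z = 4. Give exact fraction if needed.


Step 1: Q(z) = z^2 - 4z = (z - 4)(z)
Step 2: Q'(z) = 2z - 4
Step 3: Q'(4) = 4, P(4) = 26
Step 4: Res = P(4)/Q'(4) = 26/4 = 13/2

13/2


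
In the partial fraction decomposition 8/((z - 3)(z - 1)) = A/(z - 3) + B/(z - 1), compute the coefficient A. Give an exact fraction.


Step 1: Multiply both sides by (z - 3) and set z = 3
Step 2: A = 8 / (3 - 1)
Step 3: A = 8 / 2
Step 4: A = 4

4


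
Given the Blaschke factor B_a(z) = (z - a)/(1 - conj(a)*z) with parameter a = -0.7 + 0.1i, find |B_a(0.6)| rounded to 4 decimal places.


Step 1: Numerator z0 - a = 0.6 - (-0.7 + 0.1i) = 1.3 - 0.1i
Step 2: Denominator 1 - conj(a)*z0 = 1 - (-0.7 - 0.1i)*0.6 = 1.42 + 0.06i
Step 3: |z0 - a|^2 = 1.3^2 + (-0.1)^2 = 1.7; |1 - conj(a)*z0|^2 = 1.42^2 + 0.06^2 = 2.02
Step 4: |B_a(0.6)| = sqrt(1.7 / 2.02) = sqrt(0.841584)
Step 5: = 0.9174

0.9174


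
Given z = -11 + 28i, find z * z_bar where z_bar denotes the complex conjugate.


Step 1: conj(z) = -11 - 28i
Step 2: z * conj(z) = (-11)^2 + 28^2
Step 3: = 121 + 784 = 905

905


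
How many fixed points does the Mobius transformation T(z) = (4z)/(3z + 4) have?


Step 1: Fixed points satisfy T(z) = z
Step 2: 3z^2 = 0
Step 3: Discriminant = 0^2 - 4*3*0 = 0
Step 4: Number of fixed points = 1

1


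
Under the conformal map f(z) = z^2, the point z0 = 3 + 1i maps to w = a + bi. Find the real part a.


Step 1: z0 = 3 + 1i
Step 2: z0^2 = 3^2 - 1^2 + 6i
Step 3: real part = 9 - 1 = 8

8


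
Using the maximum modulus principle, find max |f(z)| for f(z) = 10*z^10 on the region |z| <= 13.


Step 1: On |z| = 13, |f(z)| = 10 * |z|^10 = 10 * 13^10
Step 2: By maximum modulus principle, maximum is on boundary.
Step 3: Maximum = 10 * 137858491849 = 1378584918490

1378584918490


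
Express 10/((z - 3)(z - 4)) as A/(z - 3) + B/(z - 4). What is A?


Step 1: Multiply both sides by (z - 3) and set z = 3
Step 2: A = 10 / (3 - 4)
Step 3: A = 10 / (-1)
Step 4: A = -10

-10


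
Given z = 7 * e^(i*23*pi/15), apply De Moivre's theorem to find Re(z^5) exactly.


Step 1: By De Moivre's theorem, z^5 = 7^5 * e^(i*5*23*pi/15) = 16807 * (cos(23*pi/3) + i*sin(23*pi/3))
Step 2: |z|^5 = 7^5 = 16807
Step 3: Reduce the angle mod 2*pi: 23*pi/3 - 6*pi = 5*pi/3
Step 4: cos(5*pi/3) = 1/2
Step 5: Re(z^5) = 16807 * 1/2 = 16807/2

16807/2


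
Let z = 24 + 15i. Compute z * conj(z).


Step 1: conj(z) = 24 - 15i
Step 2: z * conj(z) = 24^2 + 15^2
Step 3: = 576 + 225 = 801

801


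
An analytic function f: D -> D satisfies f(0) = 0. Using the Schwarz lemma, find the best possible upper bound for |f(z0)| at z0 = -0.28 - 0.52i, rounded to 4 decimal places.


Step 1: Schwarz lemma: if f: D -> D is analytic with f(0) = 0, then |f(z)| <= |z| for all z in D, and this is sharp (f(z) = z).
Step 2: |z0|^2 = (-0.28)^2 + (-0.52)^2 = 0.3488
Step 3: |z0| = sqrt(0.3488) = 0.590593
Step 4: Best bound = |z0| = 0.5906

0.5906


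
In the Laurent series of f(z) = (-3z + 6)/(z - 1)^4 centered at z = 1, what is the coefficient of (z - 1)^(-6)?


Step 1: Write the numerator in powers of (z - 1): -3z + 6 = -3(z - 1) + (-3*1 + 6) = -3(z - 1) + 3
Step 2: Divide by (z - 1)^4: f(z) = 3(z - 1)^(-4) - 3(z - 1)^(-3)
Step 3: This finite sum is the Laurent series of f about z = 1.
Step 4: Only the powers -4 and -3 appear, so the coefficient of (z - 1)^(-6) = 0

0


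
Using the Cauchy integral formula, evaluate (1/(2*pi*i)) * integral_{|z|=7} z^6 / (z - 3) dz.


Step 1: f(z) = z^6, a = 3 is inside |z| = 7
Step 2: By Cauchy integral formula: (1/(2pi*i)) * integral = f(a)
Step 3: f(3) = 3^6 = 729

729


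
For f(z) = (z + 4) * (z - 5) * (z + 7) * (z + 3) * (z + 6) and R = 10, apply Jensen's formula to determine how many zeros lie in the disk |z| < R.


Jensen's formula: (1/2pi)*integral log|f(Re^it)|dt = log|f(0)| + sum_{|a_k|<R} log(R/|a_k|)
Step 1: f(0) = 4 * (-5) * 7 * 3 * 6 = -2520
Step 2: log|f(0)| = log|-4| + log|5| + log|-7| + log|-3| + log|-6| = 7.832
Step 3: Zeros inside |z| < 10: -4, 5, -7, -3, -6
Step 4: Jensen sum = log(10/4) + log(10/5) + log(10/7) + log(10/3) + log(10/6) = 3.6809
Step 5: n(R) = number of terms in the Jensen sum = count of zeros inside |z| < 10 = 5

5


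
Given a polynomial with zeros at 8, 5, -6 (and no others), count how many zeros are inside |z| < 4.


Step 1: Check each root:
  z = 8: |8| = 8 >= 4
  z = 5: |5| = 5 >= 4
  z = -6: |-6| = 6 >= 4
Step 2: Count = 0

0


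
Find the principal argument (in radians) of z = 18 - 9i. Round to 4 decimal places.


Step 1: z = 18 - 9i
Step 2: arg(z) = atan2(-9, 18)
Step 3: arg(z) = -0.4636

-0.4636


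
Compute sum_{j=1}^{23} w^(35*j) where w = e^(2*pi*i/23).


Step 1: The sum sum_{j=1}^{n} w^(k*j) equals n if n | k, else 0.
Step 2: Here n = 23, k = 35
Step 3: Does n divide k? 23 | 35 -> False
Step 4: Sum = 0

0


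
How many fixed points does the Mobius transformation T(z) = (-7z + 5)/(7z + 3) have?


Step 1: Fixed points satisfy T(z) = z
Step 2: 7z^2 + 10z - 5 = 0
Step 3: Discriminant = 10^2 - 4*7*(-5) = 240
Step 4: Number of fixed points = 2

2


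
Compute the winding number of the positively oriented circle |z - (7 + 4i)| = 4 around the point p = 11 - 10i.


Step 1: Center c = (7, 4), radius = 4
Step 2: |p - c|^2 = 4^2 + (-14)^2 = 212
Step 3: r^2 = 16
Step 4: |p-c| > r so winding number = 0

0


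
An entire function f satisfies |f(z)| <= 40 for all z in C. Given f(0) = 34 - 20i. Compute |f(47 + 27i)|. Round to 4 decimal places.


Step 1: By Liouville's theorem, a bounded entire function is constant.
Step 2: f(z) = f(0) = 34 - 20i for all z.
Step 3: |f(w)| = |34 - 20i| = sqrt(1156 + 400)
Step 4: = 39.4462

39.4462


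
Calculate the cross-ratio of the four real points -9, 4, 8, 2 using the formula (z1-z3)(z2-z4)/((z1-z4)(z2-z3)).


Step 1: (z1-z3)(z2-z4) = (-17) * 2 = -34
Step 2: (z1-z4)(z2-z3) = (-11) * (-4) = 44
Step 3: Cross-ratio = -34/44 = -17/22

-17/22


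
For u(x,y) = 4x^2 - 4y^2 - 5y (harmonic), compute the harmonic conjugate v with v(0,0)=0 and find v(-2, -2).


Step 1: v_x = -u_y = 8y + 5
Step 2: v_y = u_x = 8x + 0
Step 3: v = 8xy + 5x + C
Step 4: v(0,0) = 0 => C = 0
Step 5: v(-2, -2) = 22

22


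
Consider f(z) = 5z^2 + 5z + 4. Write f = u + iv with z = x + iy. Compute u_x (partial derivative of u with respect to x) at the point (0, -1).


Step 1: f(z) = 5(x+iy)^2 + 5(x+iy) + 4
Step 2: u = 5(x^2 - y^2) + 5x + 4
Step 3: u_x = 10x + 5
Step 4: At (0, -1): u_x = 0 + 5 = 5

5


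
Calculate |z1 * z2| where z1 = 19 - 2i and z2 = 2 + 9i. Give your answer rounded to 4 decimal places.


Step 1: |z1| = sqrt(19^2 + (-2)^2) = sqrt(365)
Step 2: |z2| = sqrt(2^2 + 9^2) = sqrt(85)
Step 3: |z1*z2| = |z1|*|z2| = sqrt(365) * sqrt(85) = sqrt(365 * 85) = sqrt(31025)
Step 4: = 176.1391

176.1391


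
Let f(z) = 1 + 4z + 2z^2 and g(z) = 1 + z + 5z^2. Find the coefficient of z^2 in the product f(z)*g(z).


Step 1: z^2 term in f*g comes from: (1)*(5z^2) + (4z)*(z) + (2z^2)*(1)
Step 2: = 5 + 4 + 2
Step 3: = 11

11


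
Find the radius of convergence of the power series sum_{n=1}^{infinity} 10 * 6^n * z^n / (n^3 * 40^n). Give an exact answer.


Step 1: General term a_n = 10 * 6^n / (n^3 * 40^n)
Step 2: By the root test, |a_n|^(1/n) = 10^(1/n) * 6 / (n^(3/n) * 40) -> 6/40 as n -> infinity (since 10^(1/n) -> 1 and n^(3/n) -> 1)
Step 3: R = 1/lim|a_n|^(1/n) = 40/6 = 20/3

20/3


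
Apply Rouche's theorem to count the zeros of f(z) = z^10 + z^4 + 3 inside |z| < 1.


Step 1: On |z| = 1 the three terms have sizes |z^10| = 1^10 = 1, |z^4| = 1^4 = 1, |3| = 3
Step 2: The dominant term is g(z) = 3; let h(z) = z^10 + z^4 so f = g + h
Step 3: On |z| = 1: |g| = 3 and |h| <= 1 + 1 = 2
Step 4: Since 3 > 2, |h| < |g| on |z| = 1, so by Rouche f has the same number of zeros as g inside |z| < 1
Step 5: g(z) = 3 is a nonzero constant with no zeros inside |z| < 1. Answer = 0

0


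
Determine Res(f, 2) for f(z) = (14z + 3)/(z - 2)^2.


Step 1: Pole of order 2 at z = 2
Step 2: Res = lim d/dz [(z - 2)^2 * f(z)] as z -> 2
Step 3: (z - 2)^2 * f(z) = 14z + 3
Step 4: d/dz[14z + 3] = 14

14


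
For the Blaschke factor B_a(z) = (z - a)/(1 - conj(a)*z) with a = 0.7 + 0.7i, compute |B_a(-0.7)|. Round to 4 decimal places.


Step 1: Numerator z0 - a = -0.7 - (0.7 + 0.7i) = -1.4 - 0.7i
Step 2: Denominator 1 - conj(a)*z0 = 1 - (0.7 - 0.7i)*(-0.7) = 1.49 - 0.49i
Step 3: |z0 - a|^2 = (-1.4)^2 + (-0.7)^2 = 2.45; |1 - conj(a)*z0|^2 = 1.49^2 + (-0.49)^2 = 2.4602
Step 4: |B_a(-0.7)| = sqrt(2.45 / 2.4602) = sqrt(0.995854)
Step 5: = 0.9979

0.9979


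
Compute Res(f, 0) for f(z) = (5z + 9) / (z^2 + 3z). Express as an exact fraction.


Step 1: Q(z) = z^2 + 3z = (z)(z + 3)
Step 2: Q'(z) = 2z + 3
Step 3: Q'(0) = 3, P(0) = 9
Step 4: Res = P(0)/Q'(0) = 9/3 = 3

3


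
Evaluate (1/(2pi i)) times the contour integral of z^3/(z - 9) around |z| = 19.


Step 1: f(z) = z^3, a = 9 is inside |z| = 19
Step 2: By Cauchy integral formula: (1/(2pi*i)) * integral = f(a)
Step 3: f(9) = 9^3 = 729

729


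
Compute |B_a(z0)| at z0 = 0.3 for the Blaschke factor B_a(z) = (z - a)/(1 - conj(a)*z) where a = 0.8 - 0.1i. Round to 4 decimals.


Step 1: Numerator z0 - a = 0.3 - (0.8 - 0.1i) = -0.5 + 0.1i
Step 2: Denominator 1 - conj(a)*z0 = 1 - (0.8 + 0.1i)*0.3 = 0.76 - 0.03i
Step 3: |z0 - a|^2 = (-0.5)^2 + 0.1^2 = 0.26; |1 - conj(a)*z0|^2 = 0.76^2 + (-0.03)^2 = 0.5785
Step 4: |B_a(0.3)| = sqrt(0.26 / 0.5785) = sqrt(0.449438)
Step 5: = 0.6704

0.6704


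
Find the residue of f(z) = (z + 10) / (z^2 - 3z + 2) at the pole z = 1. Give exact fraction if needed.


Step 1: Q(z) = z^2 - 3z + 2 = (z - 1)(z - 2)
Step 2: Q'(z) = 2z - 3
Step 3: Q'(1) = -1, P(1) = 11
Step 4: Res = P(1)/Q'(1) = 11/(-1) = -11

-11


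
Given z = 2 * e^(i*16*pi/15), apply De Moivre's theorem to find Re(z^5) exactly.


Step 1: By De Moivre's theorem, z^5 = 2^5 * e^(i*5*16*pi/15) = 32 * (cos(16*pi/3) + i*sin(16*pi/3))
Step 2: |z|^5 = 2^5 = 32
Step 3: Reduce the angle mod 2*pi: 16*pi/3 - 4*pi = 4*pi/3
Step 4: cos(4*pi/3) = -1/2
Step 5: Re(z^5) = 32 * (-1/2) = -16

-16


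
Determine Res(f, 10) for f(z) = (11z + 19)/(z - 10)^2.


Step 1: Pole of order 2 at z = 10
Step 2: Res = lim d/dz [(z - 10)^2 * f(z)] as z -> 10
Step 3: (z - 10)^2 * f(z) = 11z + 19
Step 4: d/dz[11z + 19] = 11

11


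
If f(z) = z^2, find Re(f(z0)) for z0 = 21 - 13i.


Step 1: z0 = 21 - 13i
Step 2: z0^2 = 21^2 - (-13)^2 - 546i
Step 3: real part = 441 - 169 = 272

272


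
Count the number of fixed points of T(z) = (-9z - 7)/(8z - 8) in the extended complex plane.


Step 1: Fixed points satisfy T(z) = z
Step 2: 8z^2 + z + 7 = 0
Step 3: Discriminant = 1^2 - 4*8*7 = -223
Step 4: Number of fixed points = 2

2


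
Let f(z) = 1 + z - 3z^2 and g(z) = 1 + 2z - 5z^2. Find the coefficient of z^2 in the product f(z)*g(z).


Step 1: z^2 term in f*g comes from: (1)*(-5z^2) + (z)*(2z) + (-3z^2)*(1)
Step 2: = -5 + 2 - 3
Step 3: = -6

-6


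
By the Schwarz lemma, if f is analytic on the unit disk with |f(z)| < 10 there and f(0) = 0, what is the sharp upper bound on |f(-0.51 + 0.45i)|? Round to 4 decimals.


Step 1: g = f/10 maps D -> D with g(0) = 0, so by the Schwarz lemma |g(z)| <= |z|, i.e. |f(z)| <= 10|z|; this is sharp (f(z) = 10z).
Step 2: |z0|^2 = (-0.51)^2 + 0.45^2 = 0.4626
Step 3: |z0| = sqrt(0.4626) = 0.680147
Step 4: Best bound = 10 * |z0| = 10 * 0.680147 = 6.8015

6.8015


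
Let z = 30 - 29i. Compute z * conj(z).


Step 1: conj(z) = 30 + 29i
Step 2: z * conj(z) = 30^2 + (-29)^2
Step 3: = 900 + 841 = 1741

1741


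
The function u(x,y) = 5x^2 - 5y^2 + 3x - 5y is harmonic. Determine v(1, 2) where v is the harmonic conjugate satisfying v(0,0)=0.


Step 1: v_x = -u_y = 10y + 5
Step 2: v_y = u_x = 10x + 3
Step 3: v = 10xy + 5x + 3y + C
Step 4: v(0,0) = 0 => C = 0
Step 5: v(1, 2) = 31

31


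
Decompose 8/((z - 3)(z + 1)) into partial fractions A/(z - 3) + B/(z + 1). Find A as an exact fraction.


Step 1: Multiply both sides by (z - 3) and set z = 3
Step 2: A = 8 / (3 + 1)
Step 3: A = 8 / 4
Step 4: A = 2

2


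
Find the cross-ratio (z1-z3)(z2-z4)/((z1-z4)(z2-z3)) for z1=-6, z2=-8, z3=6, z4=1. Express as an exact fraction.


Step 1: (z1-z3)(z2-z4) = (-12) * (-9) = 108
Step 2: (z1-z4)(z2-z3) = (-7) * (-14) = 98
Step 3: Cross-ratio = 108/98 = 54/49

54/49


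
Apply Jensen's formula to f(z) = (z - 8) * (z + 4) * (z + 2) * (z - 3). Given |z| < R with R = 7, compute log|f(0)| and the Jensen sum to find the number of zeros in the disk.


Jensen's formula: (1/2pi)*integral log|f(Re^it)|dt = log|f(0)| + sum_{|a_k|<R} log(R/|a_k|)
Step 1: f(0) = (-8) * 4 * 2 * (-3) = 192
Step 2: log|f(0)| = log|8| + log|-4| + log|-2| + log|3| = 5.2575
Step 3: Zeros inside |z| < 7: -4, -2, 3
Step 4: Jensen sum = log(7/4) + log(7/2) + log(7/3) = 2.6597
Step 5: n(R) = number of terms in the Jensen sum = count of zeros inside |z| < 7 = 3

3


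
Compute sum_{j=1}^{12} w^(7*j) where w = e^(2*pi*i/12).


Step 1: The sum sum_{j=1}^{n} w^(k*j) equals n if n | k, else 0.
Step 2: Here n = 12, k = 7
Step 3: Does n divide k? 12 | 7 -> False
Step 4: Sum = 0

0


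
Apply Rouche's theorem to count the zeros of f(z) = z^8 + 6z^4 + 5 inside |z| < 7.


Step 1: On |z| = 7 the three terms have sizes |z^8| = 7^8 = 5764801, |6z^4| = 6*7^4 = 14406, |5| = 5
Step 2: The dominant term is g(z) = z^8; let h(z) = 6z^4 + 5 so f = g + h
Step 3: On |z| = 7: |g| = 5764801 and |h| <= 14406 + 5 = 14411
Step 4: Since 5764801 > 14411, |h| < |g| on |z| = 7, so by Rouche f has the same number of zeros as g inside |z| < 7
Step 5: g(z) = z^8 has 8 zeros (all at the origin) inside |z| < 7. Answer = 8

8


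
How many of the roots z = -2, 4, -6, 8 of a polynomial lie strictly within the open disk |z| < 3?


Step 1: Check each root:
  z = -2: |-2| = 2 < 3
  z = 4: |4| = 4 >= 3
  z = -6: |-6| = 6 >= 3
  z = 8: |8| = 8 >= 3
Step 2: Count = 1

1


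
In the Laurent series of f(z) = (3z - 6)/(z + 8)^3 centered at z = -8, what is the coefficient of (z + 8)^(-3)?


Step 1: Write the numerator in powers of (z + 8): 3z - 6 = 3(z + 8) + (3*(-8) - 6) = 3(z + 8) - 30
Step 2: Divide by (z + 8)^3: f(z) = -30(z + 8)^(-3) + 3(z + 8)^(-2)
Step 3: This finite sum is the Laurent series of f about z = -8.
Step 4: Coefficient of (z + 8)^(-3) = 3*(-8) - 6 = -30

-30


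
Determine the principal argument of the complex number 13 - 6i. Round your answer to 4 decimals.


Step 1: z = 13 - 6i
Step 2: arg(z) = atan2(-6, 13)
Step 3: arg(z) = -0.4324

-0.4324


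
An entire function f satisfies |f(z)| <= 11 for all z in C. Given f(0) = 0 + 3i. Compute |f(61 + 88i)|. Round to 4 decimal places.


Step 1: By Liouville's theorem, a bounded entire function is constant.
Step 2: f(z) = f(0) = 0 + 3i for all z.
Step 3: |f(w)| = |0 + 3i| = sqrt(0 + 9)
Step 4: = 3.0

3.0


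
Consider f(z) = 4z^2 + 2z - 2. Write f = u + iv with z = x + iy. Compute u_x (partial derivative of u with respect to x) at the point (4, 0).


Step 1: f(z) = 4(x+iy)^2 + 2(x+iy) - 2
Step 2: u = 4(x^2 - y^2) + 2x - 2
Step 3: u_x = 8x + 2
Step 4: At (4, 0): u_x = 32 + 2 = 34

34


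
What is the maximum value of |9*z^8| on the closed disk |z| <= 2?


Step 1: On |z| = 2, |f(z)| = 9 * |z|^8 = 9 * 2^8
Step 2: By maximum modulus principle, maximum is on boundary.
Step 3: Maximum = 9 * 256 = 2304

2304


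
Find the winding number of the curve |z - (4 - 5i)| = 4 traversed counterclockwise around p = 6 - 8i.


Step 1: Center c = (4, -5), radius = 4
Step 2: |p - c|^2 = 2^2 + (-3)^2 = 13
Step 3: r^2 = 16
Step 4: |p-c| < r so winding number = 1

1


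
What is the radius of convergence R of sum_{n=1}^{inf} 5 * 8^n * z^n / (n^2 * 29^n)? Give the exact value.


Step 1: General term a_n = 5 * 8^n / (n^2 * 29^n)
Step 2: By the root test, |a_n|^(1/n) = 5^(1/n) * 8 / (n^(2/n) * 29) -> 8/29 as n -> infinity (since 5^(1/n) -> 1 and n^(2/n) -> 1)
Step 3: R = 1/lim|a_n|^(1/n) = 29/8

29/8


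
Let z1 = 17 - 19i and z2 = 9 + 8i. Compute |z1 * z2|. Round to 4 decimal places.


Step 1: |z1| = sqrt(17^2 + (-19)^2) = sqrt(650)
Step 2: |z2| = sqrt(9^2 + 8^2) = sqrt(145)
Step 3: |z1*z2| = |z1|*|z2| = sqrt(650) * sqrt(145) = sqrt(650 * 145) = sqrt(94250)
Step 4: = 307.0016

307.0016


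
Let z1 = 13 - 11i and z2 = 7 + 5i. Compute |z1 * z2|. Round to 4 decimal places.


Step 1: |z1| = sqrt(13^2 + (-11)^2) = sqrt(290)
Step 2: |z2| = sqrt(7^2 + 5^2) = sqrt(74)
Step 3: |z1*z2| = |z1|*|z2| = sqrt(290) * sqrt(74) = sqrt(290 * 74) = sqrt(21460)
Step 4: = 146.4923

146.4923


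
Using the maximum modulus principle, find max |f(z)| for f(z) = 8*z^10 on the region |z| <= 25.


Step 1: On |z| = 25, |f(z)| = 8 * |z|^10 = 8 * 25^10
Step 2: By maximum modulus principle, maximum is on boundary.
Step 3: Maximum = 8 * 95367431640625 = 762939453125000

762939453125000


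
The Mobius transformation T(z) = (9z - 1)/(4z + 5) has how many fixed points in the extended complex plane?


Step 1: Fixed points satisfy T(z) = z
Step 2: 4z^2 - 4z + 1 = 0
Step 3: Discriminant = (-4)^2 - 4*4*1 = 0
Step 4: Number of fixed points = 1

1


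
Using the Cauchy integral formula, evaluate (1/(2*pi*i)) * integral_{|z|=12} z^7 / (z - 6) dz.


Step 1: f(z) = z^7, a = 6 is inside |z| = 12
Step 2: By Cauchy integral formula: (1/(2pi*i)) * integral = f(a)
Step 3: f(6) = 6^7 = 279936

279936


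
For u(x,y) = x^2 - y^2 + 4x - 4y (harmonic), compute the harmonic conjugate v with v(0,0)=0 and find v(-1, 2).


Step 1: v_x = -u_y = 2y + 4
Step 2: v_y = u_x = 2x + 4
Step 3: v = 2xy + 4x + 4y + C
Step 4: v(0,0) = 0 => C = 0
Step 5: v(-1, 2) = 0

0


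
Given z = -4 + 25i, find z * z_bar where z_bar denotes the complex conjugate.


Step 1: conj(z) = -4 - 25i
Step 2: z * conj(z) = (-4)^2 + 25^2
Step 3: = 16 + 625 = 641

641


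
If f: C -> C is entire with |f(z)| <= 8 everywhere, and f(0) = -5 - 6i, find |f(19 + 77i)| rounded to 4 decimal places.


Step 1: By Liouville's theorem, a bounded entire function is constant.
Step 2: f(z) = f(0) = -5 - 6i for all z.
Step 3: |f(w)| = |-5 - 6i| = sqrt(25 + 36)
Step 4: = 7.8102

7.8102


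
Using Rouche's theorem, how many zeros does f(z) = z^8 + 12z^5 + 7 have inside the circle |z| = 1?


Step 1: On |z| = 1 the three terms have sizes |z^8| = 1^8 = 1, |12z^5| = 12*1^5 = 12, |7| = 7
Step 2: The dominant term is g(z) = 12z^5; let h(z) = z^8 + 7 so f = g + h
Step 3: On |z| = 1: |g| = 12 and |h| <= 1 + 7 = 8
Step 4: Since 12 > 8, |h| < |g| on |z| = 1, so by Rouche f has the same number of zeros as g inside |z| < 1
Step 5: g(z) = 12z^5 has 5 zeros (at the origin, multiplicity 5) inside |z| < 1. Answer = 5

5


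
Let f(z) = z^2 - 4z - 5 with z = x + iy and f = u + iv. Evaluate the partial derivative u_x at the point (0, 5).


Step 1: f(z) = (x+iy)^2 - 4(x+iy) - 5
Step 2: u = (x^2 - y^2) - 4x - 5
Step 3: u_x = 2x - 4
Step 4: At (0, 5): u_x = 0 - 4 = -4

-4


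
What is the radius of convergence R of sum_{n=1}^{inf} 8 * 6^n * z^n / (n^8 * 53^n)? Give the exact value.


Step 1: General term a_n = 8 * 6^n / (n^8 * 53^n)
Step 2: By the root test, |a_n|^(1/n) = 8^(1/n) * 6 / (n^(8/n) * 53) -> 6/53 as n -> infinity (since 8^(1/n) -> 1 and n^(8/n) -> 1)
Step 3: R = 1/lim|a_n|^(1/n) = 53/6

53/6


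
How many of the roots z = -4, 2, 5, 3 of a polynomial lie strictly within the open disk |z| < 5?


Step 1: Check each root:
  z = -4: |-4| = 4 < 5
  z = 2: |2| = 2 < 5
  z = 5: |5| = 5 >= 5
  z = 3: |3| = 3 < 5
Step 2: Count = 3

3


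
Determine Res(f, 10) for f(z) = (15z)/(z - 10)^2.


Step 1: Pole of order 2 at z = 10
Step 2: Res = lim d/dz [(z - 10)^2 * f(z)] as z -> 10
Step 3: (z - 10)^2 * f(z) = 15z
Step 4: d/dz[15z] = 15

15


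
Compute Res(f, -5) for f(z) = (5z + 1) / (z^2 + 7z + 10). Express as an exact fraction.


Step 1: Q(z) = z^2 + 7z + 10 = (z + 5)(z + 2)
Step 2: Q'(z) = 2z + 7
Step 3: Q'(-5) = -3, P(-5) = -24
Step 4: Res = P(-5)/Q'(-5) = -24/(-3) = 8

8


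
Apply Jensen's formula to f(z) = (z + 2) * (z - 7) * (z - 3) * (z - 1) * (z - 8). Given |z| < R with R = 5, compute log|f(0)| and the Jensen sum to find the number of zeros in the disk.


Jensen's formula: (1/2pi)*integral log|f(Re^it)|dt = log|f(0)| + sum_{|a_k|<R} log(R/|a_k|)
Step 1: f(0) = 2 * (-7) * (-3) * (-1) * (-8) = 336
Step 2: log|f(0)| = log|-2| + log|7| + log|3| + log|1| + log|8| = 5.8171
Step 3: Zeros inside |z| < 5: -2, 3, 1
Step 4: Jensen sum = log(5/2) + log(5/3) + log(5/1) = 3.0366
Step 5: n(R) = number of terms in the Jensen sum = count of zeros inside |z| < 5 = 3

3


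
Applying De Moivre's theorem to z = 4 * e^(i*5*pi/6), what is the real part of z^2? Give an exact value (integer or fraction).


Step 1: By De Moivre's theorem, z^2 = 4^2 * e^(i*2*5*pi/6) = 16 * (cos(5*pi/3) + i*sin(5*pi/3))
Step 2: |z|^2 = 4^2 = 16
Step 3: The angle 5*pi/3 already lies in [0, 2*pi)
Step 4: cos(5*pi/3) = 1/2
Step 5: Re(z^2) = 16 * 1/2 = 8

8


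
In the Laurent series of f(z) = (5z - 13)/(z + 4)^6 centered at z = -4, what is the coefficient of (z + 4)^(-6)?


Step 1: Write the numerator in powers of (z + 4): 5z - 13 = 5(z + 4) + (5*(-4) - 13) = 5(z + 4) - 33
Step 2: Divide by (z + 4)^6: f(z) = -33(z + 4)^(-6) + 5(z + 4)^(-5)
Step 3: This finite sum is the Laurent series of f about z = -4.
Step 4: Coefficient of (z + 4)^(-6) = 5*(-4) - 13 = -33

-33


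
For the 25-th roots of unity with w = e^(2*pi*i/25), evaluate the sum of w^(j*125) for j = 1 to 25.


Step 1: The sum sum_{j=1}^{n} w^(k*j) equals n if n | k, else 0.
Step 2: Here n = 25, k = 125
Step 3: Does n divide k? 25 | 125 -> True
Step 4: Sum = 25

25


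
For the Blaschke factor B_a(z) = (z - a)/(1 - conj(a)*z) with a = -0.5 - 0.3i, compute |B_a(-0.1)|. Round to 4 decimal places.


Step 1: Numerator z0 - a = -0.1 - (-0.5 - 0.3i) = 0.4 + 0.3i
Step 2: Denominator 1 - conj(a)*z0 = 1 - (-0.5 + 0.3i)*(-0.1) = 0.95 + 0.03i
Step 3: |z0 - a|^2 = 0.4^2 + 0.3^2 = 0.25; |1 - conj(a)*z0|^2 = 0.95^2 + 0.03^2 = 0.9034
Step 4: |B_a(-0.1)| = sqrt(0.25 / 0.9034) = sqrt(0.276732)
Step 5: = 0.5261

0.5261


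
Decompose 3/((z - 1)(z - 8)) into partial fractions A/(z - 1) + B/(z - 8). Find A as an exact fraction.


Step 1: Multiply both sides by (z - 1) and set z = 1
Step 2: A = 3 / (1 - 8)
Step 3: A = 3 / (-7)
Step 4: A = -3/7

-3/7


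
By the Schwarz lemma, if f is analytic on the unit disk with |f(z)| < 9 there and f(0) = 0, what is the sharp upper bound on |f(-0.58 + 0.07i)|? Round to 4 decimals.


Step 1: g = f/9 maps D -> D with g(0) = 0, so by the Schwarz lemma |g(z)| <= |z|, i.e. |f(z)| <= 9|z|; this is sharp (f(z) = 9z).
Step 2: |z0|^2 = (-0.58)^2 + 0.07^2 = 0.3413
Step 3: |z0| = sqrt(0.3413) = 0.584209
Step 4: Best bound = 9 * |z0| = 9 * 0.584209 = 5.2579

5.2579


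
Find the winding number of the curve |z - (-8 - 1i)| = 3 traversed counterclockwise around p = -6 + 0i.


Step 1: Center c = (-8, -1), radius = 3
Step 2: |p - c|^2 = 2^2 + 1^2 = 5
Step 3: r^2 = 9
Step 4: |p-c| < r so winding number = 1

1


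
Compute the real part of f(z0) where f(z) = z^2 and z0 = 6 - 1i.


Step 1: z0 = 6 - 1i
Step 2: z0^2 = 6^2 - (-1)^2 - 12i
Step 3: real part = 36 - 1 = 35

35


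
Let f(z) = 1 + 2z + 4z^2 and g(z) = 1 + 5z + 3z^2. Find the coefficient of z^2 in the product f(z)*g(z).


Step 1: z^2 term in f*g comes from: (1)*(3z^2) + (2z)*(5z) + (4z^2)*(1)
Step 2: = 3 + 10 + 4
Step 3: = 17

17


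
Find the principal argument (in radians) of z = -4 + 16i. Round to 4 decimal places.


Step 1: z = -4 + 16i
Step 2: arg(z) = atan2(16, -4)
Step 3: arg(z) = 1.8158

1.8158


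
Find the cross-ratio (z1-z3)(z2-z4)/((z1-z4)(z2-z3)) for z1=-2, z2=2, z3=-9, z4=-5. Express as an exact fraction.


Step 1: (z1-z3)(z2-z4) = 7 * 7 = 49
Step 2: (z1-z4)(z2-z3) = 3 * 11 = 33
Step 3: Cross-ratio = 49/33 = 49/33

49/33


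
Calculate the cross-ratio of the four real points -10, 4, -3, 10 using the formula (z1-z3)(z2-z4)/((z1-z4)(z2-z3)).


Step 1: (z1-z3)(z2-z4) = (-7) * (-6) = 42
Step 2: (z1-z4)(z2-z3) = (-20) * 7 = -140
Step 3: Cross-ratio = -42/140 = -3/10

-3/10


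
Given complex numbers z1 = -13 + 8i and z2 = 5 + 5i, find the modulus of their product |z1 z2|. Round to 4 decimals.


Step 1: |z1| = sqrt((-13)^2 + 8^2) = sqrt(233)
Step 2: |z2| = sqrt(5^2 + 5^2) = sqrt(50)
Step 3: |z1*z2| = |z1|*|z2| = sqrt(233) * sqrt(50) = sqrt(233 * 50) = sqrt(11650)
Step 4: = 107.9352

107.9352


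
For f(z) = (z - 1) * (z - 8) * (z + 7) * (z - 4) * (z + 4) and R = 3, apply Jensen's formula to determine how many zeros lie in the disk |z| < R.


Jensen's formula: (1/2pi)*integral log|f(Re^it)|dt = log|f(0)| + sum_{|a_k|<R} log(R/|a_k|)
Step 1: f(0) = (-1) * (-8) * 7 * (-4) * 4 = -896
Step 2: log|f(0)| = log|1| + log|8| + log|-7| + log|4| + log|-4| = 6.7979
Step 3: Zeros inside |z| < 3: 1
Step 4: Jensen sum = log(3/1) = 1.0986
Step 5: n(R) = number of terms in the Jensen sum = count of zeros inside |z| < 3 = 1

1


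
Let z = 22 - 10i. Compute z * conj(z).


Step 1: conj(z) = 22 + 10i
Step 2: z * conj(z) = 22^2 + (-10)^2
Step 3: = 484 + 100 = 584

584


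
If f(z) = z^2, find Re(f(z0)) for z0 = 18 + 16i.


Step 1: z0 = 18 + 16i
Step 2: z0^2 = 18^2 - 16^2 + 576i
Step 3: real part = 324 - 256 = 68

68


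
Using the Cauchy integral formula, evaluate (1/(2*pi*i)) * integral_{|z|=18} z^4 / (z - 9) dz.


Step 1: f(z) = z^4, a = 9 is inside |z| = 18
Step 2: By Cauchy integral formula: (1/(2pi*i)) * integral = f(a)
Step 3: f(9) = 9^4 = 6561

6561


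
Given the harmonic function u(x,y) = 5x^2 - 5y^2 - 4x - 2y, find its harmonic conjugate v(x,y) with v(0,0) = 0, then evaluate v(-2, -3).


Step 1: v_x = -u_y = 10y + 2
Step 2: v_y = u_x = 10x - 4
Step 3: v = 10xy + 2x - 4y + C
Step 4: v(0,0) = 0 => C = 0
Step 5: v(-2, -3) = 68

68


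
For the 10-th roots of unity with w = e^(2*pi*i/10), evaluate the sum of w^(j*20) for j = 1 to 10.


Step 1: The sum sum_{j=1}^{n} w^(k*j) equals n if n | k, else 0.
Step 2: Here n = 10, k = 20
Step 3: Does n divide k? 10 | 20 -> True
Step 4: Sum = 10

10


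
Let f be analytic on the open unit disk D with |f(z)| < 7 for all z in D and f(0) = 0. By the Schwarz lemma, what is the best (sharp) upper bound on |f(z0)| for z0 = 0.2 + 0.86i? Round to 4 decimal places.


Step 1: g = f/7 maps D -> D with g(0) = 0, so by the Schwarz lemma |g(z)| <= |z|, i.e. |f(z)| <= 7|z|; this is sharp (f(z) = 7z).
Step 2: |z0|^2 = 0.2^2 + 0.86^2 = 0.7796
Step 3: |z0| = sqrt(0.7796) = 0.88295
Step 4: Best bound = 7 * |z0| = 7 * 0.88295 = 6.1806

6.1806


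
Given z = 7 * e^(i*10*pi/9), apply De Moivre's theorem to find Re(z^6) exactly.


Step 1: By De Moivre's theorem, z^6 = 7^6 * e^(i*6*10*pi/9) = 117649 * (cos(20*pi/3) + i*sin(20*pi/3))
Step 2: |z|^6 = 7^6 = 117649
Step 3: Reduce the angle mod 2*pi: 20*pi/3 - 6*pi = 2*pi/3
Step 4: cos(2*pi/3) = -1/2
Step 5: Re(z^6) = 117649 * (-1/2) = -117649/2

-117649/2


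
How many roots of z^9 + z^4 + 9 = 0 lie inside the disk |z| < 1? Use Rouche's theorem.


Step 1: On |z| = 1 the three terms have sizes |z^9| = 1^9 = 1, |z^4| = 1^4 = 1, |9| = 9
Step 2: The dominant term is g(z) = 9; let h(z) = z^9 + z^4 so f = g + h
Step 3: On |z| = 1: |g| = 9 and |h| <= 1 + 1 = 2
Step 4: Since 9 > 2, |h| < |g| on |z| = 1, so by Rouche f has the same number of zeros as g inside |z| < 1
Step 5: g(z) = 9 is a nonzero constant with no zeros inside |z| < 1. Answer = 0

0


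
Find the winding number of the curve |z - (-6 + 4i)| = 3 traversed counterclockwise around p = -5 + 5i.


Step 1: Center c = (-6, 4), radius = 3
Step 2: |p - c|^2 = 1^2 + 1^2 = 2
Step 3: r^2 = 9
Step 4: |p-c| < r so winding number = 1

1


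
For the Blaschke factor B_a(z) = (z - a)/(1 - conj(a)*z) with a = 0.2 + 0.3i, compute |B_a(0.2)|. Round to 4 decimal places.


Step 1: Numerator z0 - a = 0.2 - (0.2 + 0.3i) = 0 - 0.3i
Step 2: Denominator 1 - conj(a)*z0 = 1 - (0.2 - 0.3i)*0.2 = 0.96 + 0.06i
Step 3: |z0 - a|^2 = 0^2 + (-0.3)^2 = 0.09; |1 - conj(a)*z0|^2 = 0.96^2 + 0.06^2 = 0.9252
Step 4: |B_a(0.2)| = sqrt(0.09 / 0.9252) = sqrt(0.097276)
Step 5: = 0.3119

0.3119


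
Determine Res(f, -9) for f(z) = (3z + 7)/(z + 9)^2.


Step 1: Pole of order 2 at z = -9
Step 2: Res = lim d/dz [(z + 9)^2 * f(z)] as z -> -9
Step 3: (z + 9)^2 * f(z) = 3z + 7
Step 4: d/dz[3z + 7] = 3

3


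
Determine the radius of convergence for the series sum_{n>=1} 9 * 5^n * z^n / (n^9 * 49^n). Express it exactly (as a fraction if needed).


Step 1: General term a_n = 9 * 5^n / (n^9 * 49^n)
Step 2: By the root test, |a_n|^(1/n) = 9^(1/n) * 5 / (n^(9/n) * 49) -> 5/49 as n -> infinity (since 9^(1/n) -> 1 and n^(9/n) -> 1)
Step 3: R = 1/lim|a_n|^(1/n) = 49/5

49/5


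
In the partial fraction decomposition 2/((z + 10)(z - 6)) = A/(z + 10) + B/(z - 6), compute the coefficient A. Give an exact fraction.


Step 1: Multiply both sides by (z + 10) and set z = -10
Step 2: A = 2 / (-10 - 6)
Step 3: A = 2 / (-16)
Step 4: A = -1/8

-1/8


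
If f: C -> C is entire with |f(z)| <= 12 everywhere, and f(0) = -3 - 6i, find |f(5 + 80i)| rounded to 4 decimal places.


Step 1: By Liouville's theorem, a bounded entire function is constant.
Step 2: f(z) = f(0) = -3 - 6i for all z.
Step 3: |f(w)| = |-3 - 6i| = sqrt(9 + 36)
Step 4: = 6.7082

6.7082


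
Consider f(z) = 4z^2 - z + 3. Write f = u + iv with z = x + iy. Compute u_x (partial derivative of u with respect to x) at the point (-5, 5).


Step 1: f(z) = 4(x+iy)^2 - (x+iy) + 3
Step 2: u = 4(x^2 - y^2) - x + 3
Step 3: u_x = 8x - 1
Step 4: At (-5, 5): u_x = -40 - 1 = -41

-41


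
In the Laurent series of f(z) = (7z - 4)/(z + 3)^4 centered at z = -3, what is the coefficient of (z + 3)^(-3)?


Step 1: Write the numerator in powers of (z + 3): 7z - 4 = 7(z + 3) + (7*(-3) - 4) = 7(z + 3) - 25
Step 2: Divide by (z + 3)^4: f(z) = -25(z + 3)^(-4) + 7(z + 3)^(-3)
Step 3: This finite sum is the Laurent series of f about z = -3.
Step 4: Coefficient of (z + 3)^(-3) = coefficient of (z + 3) in the re-centred numerator = 7

7


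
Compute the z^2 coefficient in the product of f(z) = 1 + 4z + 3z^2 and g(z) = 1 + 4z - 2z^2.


Step 1: z^2 term in f*g comes from: (1)*(-2z^2) + (4z)*(4z) + (3z^2)*(1)
Step 2: = -2 + 16 + 3
Step 3: = 17

17


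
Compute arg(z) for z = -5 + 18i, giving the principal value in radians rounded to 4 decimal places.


Step 1: z = -5 + 18i
Step 2: arg(z) = atan2(18, -5)
Step 3: arg(z) = 1.8417

1.8417


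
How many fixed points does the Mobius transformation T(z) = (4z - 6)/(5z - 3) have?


Step 1: Fixed points satisfy T(z) = z
Step 2: 5z^2 - 7z + 6 = 0
Step 3: Discriminant = (-7)^2 - 4*5*6 = -71
Step 4: Number of fixed points = 2

2


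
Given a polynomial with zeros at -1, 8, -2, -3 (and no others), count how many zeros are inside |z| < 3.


Step 1: Check each root:
  z = -1: |-1| = 1 < 3
  z = 8: |8| = 8 >= 3
  z = -2: |-2| = 2 < 3
  z = -3: |-3| = 3 >= 3
Step 2: Count = 2

2


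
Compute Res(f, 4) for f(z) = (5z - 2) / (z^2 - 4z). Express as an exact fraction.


Step 1: Q(z) = z^2 - 4z = (z - 4)(z)
Step 2: Q'(z) = 2z - 4
Step 3: Q'(4) = 4, P(4) = 18
Step 4: Res = P(4)/Q'(4) = 18/4 = 9/2

9/2


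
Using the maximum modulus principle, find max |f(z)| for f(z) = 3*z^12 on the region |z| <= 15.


Step 1: On |z| = 15, |f(z)| = 3 * |z|^12 = 3 * 15^12
Step 2: By maximum modulus principle, maximum is on boundary.
Step 3: Maximum = 3 * 129746337890625 = 389239013671875

389239013671875


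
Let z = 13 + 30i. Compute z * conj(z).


Step 1: conj(z) = 13 - 30i
Step 2: z * conj(z) = 13^2 + 30^2
Step 3: = 169 + 900 = 1069

1069


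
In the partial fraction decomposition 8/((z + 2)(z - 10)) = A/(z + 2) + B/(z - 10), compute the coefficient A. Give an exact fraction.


Step 1: Multiply both sides by (z + 2) and set z = -2
Step 2: A = 8 / (-2 - 10)
Step 3: A = 8 / (-12)
Step 4: A = -2/3

-2/3


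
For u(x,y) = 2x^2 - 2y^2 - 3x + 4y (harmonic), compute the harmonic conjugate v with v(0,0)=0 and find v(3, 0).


Step 1: v_x = -u_y = 4y - 4
Step 2: v_y = u_x = 4x - 3
Step 3: v = 4xy - 4x - 3y + C
Step 4: v(0,0) = 0 => C = 0
Step 5: v(3, 0) = -12

-12


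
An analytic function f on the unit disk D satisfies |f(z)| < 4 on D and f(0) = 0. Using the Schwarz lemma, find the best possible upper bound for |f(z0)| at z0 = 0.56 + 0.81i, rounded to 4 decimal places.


Step 1: g = f/4 maps D -> D with g(0) = 0, so by the Schwarz lemma |g(z)| <= |z|, i.e. |f(z)| <= 4|z|; this is sharp (f(z) = 4z).
Step 2: |z0|^2 = 0.56^2 + 0.81^2 = 0.9697
Step 3: |z0| = sqrt(0.9697) = 0.984733
Step 4: Best bound = 4 * |z0| = 4 * 0.984733 = 3.9389

3.9389


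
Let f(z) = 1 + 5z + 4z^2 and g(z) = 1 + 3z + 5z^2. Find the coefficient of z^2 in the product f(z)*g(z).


Step 1: z^2 term in f*g comes from: (1)*(5z^2) + (5z)*(3z) + (4z^2)*(1)
Step 2: = 5 + 15 + 4
Step 3: = 24

24


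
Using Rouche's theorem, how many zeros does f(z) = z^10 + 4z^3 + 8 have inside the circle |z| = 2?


Step 1: On |z| = 2 the three terms have sizes |z^10| = 2^10 = 1024, |4z^3| = 4*2^3 = 32, |8| = 8
Step 2: The dominant term is g(z) = z^10; let h(z) = 4z^3 + 8 so f = g + h
Step 3: On |z| = 2: |g| = 1024 and |h| <= 32 + 8 = 40
Step 4: Since 1024 > 40, |h| < |g| on |z| = 2, so by Rouche f has the same number of zeros as g inside |z| < 2
Step 5: g(z) = z^10 has 10 zeros (all at the origin) inside |z| < 2. Answer = 10

10


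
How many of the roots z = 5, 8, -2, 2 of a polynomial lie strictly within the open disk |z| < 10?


Step 1: Check each root:
  z = 5: |5| = 5 < 10
  z = 8: |8| = 8 < 10
  z = -2: |-2| = 2 < 10
  z = 2: |2| = 2 < 10
Step 2: Count = 4

4


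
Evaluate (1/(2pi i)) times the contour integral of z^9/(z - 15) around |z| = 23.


Step 1: f(z) = z^9, a = 15 is inside |z| = 23
Step 2: By Cauchy integral formula: (1/(2pi*i)) * integral = f(a)
Step 3: f(15) = 15^9 = 38443359375

38443359375


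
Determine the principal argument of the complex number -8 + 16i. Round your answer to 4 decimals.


Step 1: z = -8 + 16i
Step 2: arg(z) = atan2(16, -8)
Step 3: arg(z) = 2.0344

2.0344


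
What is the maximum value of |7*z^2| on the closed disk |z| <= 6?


Step 1: On |z| = 6, |f(z)| = 7 * |z|^2 = 7 * 6^2
Step 2: By maximum modulus principle, maximum is on boundary.
Step 3: Maximum = 7 * 36 = 252

252


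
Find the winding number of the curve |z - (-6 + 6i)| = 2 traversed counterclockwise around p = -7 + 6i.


Step 1: Center c = (-6, 6), radius = 2
Step 2: |p - c|^2 = (-1)^2 + 0^2 = 1
Step 3: r^2 = 4
Step 4: |p-c| < r so winding number = 1

1


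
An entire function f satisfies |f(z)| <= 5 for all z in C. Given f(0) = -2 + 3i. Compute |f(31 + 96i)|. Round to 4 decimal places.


Step 1: By Liouville's theorem, a bounded entire function is constant.
Step 2: f(z) = f(0) = -2 + 3i for all z.
Step 3: |f(w)| = |-2 + 3i| = sqrt(4 + 9)
Step 4: = 3.6056

3.6056


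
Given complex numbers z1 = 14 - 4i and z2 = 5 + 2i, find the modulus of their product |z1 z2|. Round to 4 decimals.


Step 1: |z1| = sqrt(14^2 + (-4)^2) = sqrt(212)
Step 2: |z2| = sqrt(5^2 + 2^2) = sqrt(29)
Step 3: |z1*z2| = |z1|*|z2| = sqrt(212) * sqrt(29) = sqrt(212 * 29) = sqrt(6148)
Step 4: = 78.4092

78.4092


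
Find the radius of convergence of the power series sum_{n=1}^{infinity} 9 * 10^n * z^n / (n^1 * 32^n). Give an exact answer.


Step 1: General term a_n = 9 * 10^n / (n^1 * 32^n)
Step 2: By the root test, |a_n|^(1/n) = 9^(1/n) * 10 / (n^(1/n) * 32) -> 10/32 as n -> infinity (since 9^(1/n) -> 1 and n^(1/n) -> 1)
Step 3: R = 1/lim|a_n|^(1/n) = 32/10 = 16/5

16/5


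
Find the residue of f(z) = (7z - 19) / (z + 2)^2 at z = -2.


Step 1: Pole of order 2 at z = -2
Step 2: Res = lim d/dz [(z + 2)^2 * f(z)] as z -> -2
Step 3: (z + 2)^2 * f(z) = 7z - 19
Step 4: d/dz[7z - 19] = 7

7


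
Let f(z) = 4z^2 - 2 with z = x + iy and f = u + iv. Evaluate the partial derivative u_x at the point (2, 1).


Step 1: f(z) = 4(x+iy)^2 - 2
Step 2: u = 4(x^2 - y^2) - 2
Step 3: u_x = 8x + 0
Step 4: At (2, 1): u_x = 16 + 0 = 16

16


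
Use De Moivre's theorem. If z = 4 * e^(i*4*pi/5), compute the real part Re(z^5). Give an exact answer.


Step 1: By De Moivre's theorem, z^5 = 4^5 * e^(i*5*4*pi/5) = 1024 * (cos(4*pi) + i*sin(4*pi))
Step 2: |z|^5 = 4^5 = 1024
Step 3: Reduce the angle mod 2*pi: 4*pi - 4*pi = 0
Step 4: cos(0) = 1
Step 5: Re(z^5) = 1024 * 1 = 1024

1024


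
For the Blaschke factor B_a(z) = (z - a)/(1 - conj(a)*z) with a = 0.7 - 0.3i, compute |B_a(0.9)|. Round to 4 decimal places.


Step 1: Numerator z0 - a = 0.9 - (0.7 - 0.3i) = 0.2 + 0.3i
Step 2: Denominator 1 - conj(a)*z0 = 1 - (0.7 + 0.3i)*0.9 = 0.37 - 0.27i
Step 3: |z0 - a|^2 = 0.2^2 + 0.3^2 = 0.13; |1 - conj(a)*z0|^2 = 0.37^2 + (-0.27)^2 = 0.2098
Step 4: |B_a(0.9)| = sqrt(0.13 / 0.2098) = sqrt(0.619638)
Step 5: = 0.7872

0.7872


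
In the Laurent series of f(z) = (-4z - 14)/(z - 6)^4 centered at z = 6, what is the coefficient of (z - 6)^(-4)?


Step 1: Write the numerator in powers of (z - 6): -4z - 14 = -4(z - 6) + (-4*6 - 14) = -4(z - 6) - 38
Step 2: Divide by (z - 6)^4: f(z) = -38(z - 6)^(-4) - 4(z - 6)^(-3)
Step 3: This finite sum is the Laurent series of f about z = 6.
Step 4: Coefficient of (z - 6)^(-4) = -4*6 - 14 = -38

-38


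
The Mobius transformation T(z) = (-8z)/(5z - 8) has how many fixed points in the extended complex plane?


Step 1: Fixed points satisfy T(z) = z
Step 2: 5z^2 = 0
Step 3: Discriminant = 0^2 - 4*5*0 = 0
Step 4: Number of fixed points = 1

1


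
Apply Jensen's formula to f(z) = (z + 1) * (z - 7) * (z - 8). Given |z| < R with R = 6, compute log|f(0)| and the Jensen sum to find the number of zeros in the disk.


Jensen's formula: (1/2pi)*integral log|f(Re^it)|dt = log|f(0)| + sum_{|a_k|<R} log(R/|a_k|)
Step 1: f(0) = 1 * (-7) * (-8) = 56
Step 2: log|f(0)| = log|-1| + log|7| + log|8| = 4.0254
Step 3: Zeros inside |z| < 6: -1
Step 4: Jensen sum = log(6/1) = 1.7918
Step 5: n(R) = number of terms in the Jensen sum = count of zeros inside |z| < 6 = 1

1
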